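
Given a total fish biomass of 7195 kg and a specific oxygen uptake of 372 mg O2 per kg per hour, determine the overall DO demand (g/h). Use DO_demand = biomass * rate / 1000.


Total O2 consumption (mg/h) = 7195 kg * 372 mg/(kg*h) = 2676540 mg/h
Convert to g/h: 2676540 / 1000 = 2676.54 g/h

2676.54 g/h


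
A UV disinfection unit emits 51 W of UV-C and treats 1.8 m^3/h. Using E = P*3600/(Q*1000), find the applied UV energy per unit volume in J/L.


Energy delivered per hour = 51 W * 3600 s = 183600 J/h
Volume treated per hour = 1.8 m^3/h * 1000 = 1800 L/h
dose = 183600 / 1800 = 102 J/L

102 J/L


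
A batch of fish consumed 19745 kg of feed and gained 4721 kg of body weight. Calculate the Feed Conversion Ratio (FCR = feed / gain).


FCR = feed consumed / weight gained
FCR = 19745 kg / 4721 kg = 4.18238

4.18238


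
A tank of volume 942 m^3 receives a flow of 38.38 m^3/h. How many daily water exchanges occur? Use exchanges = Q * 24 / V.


Daily flow volume = 38.38 m^3/h * 24 h = 921.12 m^3/day
Exchanges = daily flow / tank volume = 921.12 / 942 = 0.977834 exchanges/day

0.977834 exchanges/day


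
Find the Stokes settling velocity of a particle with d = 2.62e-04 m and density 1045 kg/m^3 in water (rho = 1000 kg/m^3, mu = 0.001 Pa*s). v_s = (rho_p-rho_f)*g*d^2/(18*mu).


Density difference: rho_p - rho_f = 1045 - 1000 = 45 kg/m^3
d^2 = (2.62e-04)^2 = 6.8644e-08 m^2
Numerator = (rho_p - rho_f) * g * d^2 = 45 * 9.81 * 6.8644e-08 = 3.0302894e-05
Denominator = 18 * mu = 18 * 0.001 = 0.018
v_s = 3.0302894e-05 / 0.018 = 0.00168349 m/s
Check: Re = rho_f * v_s * d / mu = 1000 * 0.00168349 * 2.62e-04 / 0.001 = 0.441 < 1, so Stokes' law applies.

0.00168349 m/s


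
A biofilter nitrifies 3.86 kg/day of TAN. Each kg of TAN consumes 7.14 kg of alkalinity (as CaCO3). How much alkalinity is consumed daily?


Alkalinity factor: 7.14 kg CaCO3 consumed per kg TAN nitrified
alk = 3.86 kg TAN * 7.14 = 27.5604 kg CaCO3/day

27.5604 kg CaCO3/day


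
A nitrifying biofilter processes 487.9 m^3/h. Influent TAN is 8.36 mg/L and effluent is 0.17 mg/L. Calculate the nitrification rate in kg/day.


Concentration drop: TAN_in - TAN_out = 8.36 - 0.17 = 8.19 mg/L
Hourly TAN removed = Q * dTAN = 487.9 m^3/h * 8.19 mg/L = 3995.901 g/h  (m^3/h * mg/L = g/h)
Daily TAN removed = 3995.901 * 24 = 95901.624 g/day
Convert to kg/day: 95901.624 / 1000 = 95.901624 kg/day

95.901624 kg/day


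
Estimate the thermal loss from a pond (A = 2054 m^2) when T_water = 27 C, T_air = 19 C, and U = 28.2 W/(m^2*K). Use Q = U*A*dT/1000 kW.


Temperature difference dT = 27 - 19 = 8 K
Heat loss (W) = U * A * dT = 28.2 * 2054 * 8 = 463382.4 W
Convert to kW: 463382.4 / 1000 = 463.3824 kW

463.3824 kW


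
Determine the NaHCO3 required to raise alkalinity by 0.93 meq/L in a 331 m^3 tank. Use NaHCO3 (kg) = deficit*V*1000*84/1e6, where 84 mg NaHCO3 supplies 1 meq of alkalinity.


Tank volume in L = 331 m^3 * 1000 = 331000 L
Total meq required = 0.93 meq/L * 331000 L = 307830 meq
NaHCO3 mass = 307830 meq * 84 mg/meq / 1e6 = 25.8577 kg

25.8577 kg


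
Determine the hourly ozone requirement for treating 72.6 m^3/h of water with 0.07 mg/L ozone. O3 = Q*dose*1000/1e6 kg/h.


O3 demand (mg/h) = Q * dose * 1000 = 72.6 * 0.07 * 1000 = 5082 mg/h
Convert mg to kg: 5082 / 1e6 = 0.005082 kg/h

0.005082 kg/h


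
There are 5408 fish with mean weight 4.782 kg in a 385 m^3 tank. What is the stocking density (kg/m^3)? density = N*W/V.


Total biomass = 5408 fish * 4.782 kg = 25861.056 kg
Density = total biomass / volume = 25861.056 / 385 = 67.1716 kg/m^3

67.1716 kg/m^3


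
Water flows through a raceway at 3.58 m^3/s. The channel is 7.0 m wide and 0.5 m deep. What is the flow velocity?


Cross-sectional area = W * d = 7.0 * 0.5 = 3.5 m^2
Velocity = Q / A = 3.58 / 3.5 = 1.02286 m/s

1.02286 m/s


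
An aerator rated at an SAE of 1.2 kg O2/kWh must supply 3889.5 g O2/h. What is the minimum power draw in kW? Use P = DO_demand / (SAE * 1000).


SAE in g O2/kWh = 1.2 * 1000 = 1200 g/kWh
P = DO_demand / SAE_g = 3889.5 / 1200 = 3.24125 kW

3.24125 kW


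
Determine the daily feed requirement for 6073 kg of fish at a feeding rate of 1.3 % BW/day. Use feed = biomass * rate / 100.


Feeding rate fraction = 1.3% / 100 = 0.013
Daily feed = 6073 kg * 0.013 = 78.949 kg/day

78.949 kg/day


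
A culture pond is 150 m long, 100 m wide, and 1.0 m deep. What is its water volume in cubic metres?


Base area = L * W = 150 * 100 = 15000 m^2
Volume = area * depth = 15000 * 1.0 = 15000 m^3

15000 m^3


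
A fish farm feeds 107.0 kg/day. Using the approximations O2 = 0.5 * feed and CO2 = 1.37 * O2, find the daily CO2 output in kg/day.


O2 = 107.0 * 0.5 = 53.5
CO2 = 53.5 * 1.37 = 73.295

73.295 kg/day


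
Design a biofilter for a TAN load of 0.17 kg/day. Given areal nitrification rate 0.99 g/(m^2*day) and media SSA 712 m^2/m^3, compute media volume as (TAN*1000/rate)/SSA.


A = 0.17*1000 / 0.99 = 171.71717 m^2
V = 171.71717 / 712 = 0.241176

0.241176 m^3


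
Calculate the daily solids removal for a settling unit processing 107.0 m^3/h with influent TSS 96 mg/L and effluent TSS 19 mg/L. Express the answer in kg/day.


Concentration drop: TSS_in - TSS_out = 96 - 19 = 77 mg/L
Hourly solids removed = Q * dTSS = 107.0 m^3/h * 77 mg/L = 8239 g/h  (m^3/h * mg/L = g/h)
Daily solids removed = 8239 * 24 = 197736 g/day
Convert g to kg: 197736 / 1000 = 197.736 kg/day

197.736 kg/day


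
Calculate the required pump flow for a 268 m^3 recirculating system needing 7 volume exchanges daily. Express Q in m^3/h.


Daily recirculation volume = 268 m^3 * 7 = 1876 m^3/day
Flow rate Q = daily volume / 24 h = 1876 / 24 = 78.1667 m^3/h

78.1667 m^3/h


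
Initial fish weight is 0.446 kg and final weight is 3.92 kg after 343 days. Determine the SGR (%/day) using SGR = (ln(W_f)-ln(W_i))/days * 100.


ln(W_f) = ln(3.92) = 1.3660917
ln(W_i) = ln(0.446) = -0.80743633
ln(W_f) - ln(W_i) = 1.3660917 - -0.80743633 = 2.173528
SGR = 2.173528 / 343 * 100 = 0.633682 %/day

0.633682 %/day


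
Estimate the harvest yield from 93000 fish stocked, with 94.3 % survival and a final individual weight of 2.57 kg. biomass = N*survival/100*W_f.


Survivors = 93000 * 94.3/100 = 87699 fish
Harvest biomass = survivors * W_f = 87699 * 2.57 = 225386.43 kg

225386.43 kg


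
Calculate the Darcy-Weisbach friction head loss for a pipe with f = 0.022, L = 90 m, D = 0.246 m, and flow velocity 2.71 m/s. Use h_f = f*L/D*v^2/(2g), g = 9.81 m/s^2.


v^2 = 2.71^2 = 7.3441 m^2/s^2
L/D = 90/0.246 = 365.85366
h_f = f*(L/D)*v^2/(2g) = 0.022 * 365.85366 * 7.3441 / 19.62 = 3.0128 m

3.0128 m


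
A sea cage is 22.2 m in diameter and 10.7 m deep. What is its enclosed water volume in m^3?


r = d/2 = 22.2/2 = 11.1 m
Base area = pi*r^2 = pi*11.1^2 = 387.07563 m^2
Volume = 387.07563 * 10.7 = 4141.71 m^3

4141.71 m^3


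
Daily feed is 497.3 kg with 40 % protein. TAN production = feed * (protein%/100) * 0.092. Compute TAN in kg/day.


Protein in feed = 497.3 * 40/100 = 198.92 kg/day
TAN = protein * 0.092 = 198.92 * 0.092 = 18.30064 kg/day

18.30064 kg/day


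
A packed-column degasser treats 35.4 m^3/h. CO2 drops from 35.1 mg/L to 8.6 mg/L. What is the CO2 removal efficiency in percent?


CO2_out / CO2_in = 8.6 / 35.1 = 0.24501425
Fraction remaining = 0.24501425
efficiency = (1 - 0.24501425) * 100 = 75.4986 %

75.4986 %


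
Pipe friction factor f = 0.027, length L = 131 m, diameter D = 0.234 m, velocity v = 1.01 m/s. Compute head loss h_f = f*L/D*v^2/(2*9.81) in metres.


v^2 = 1.01^2 = 1.0201 m^2/s^2
L/D = 131/0.234 = 559.82906
h_f = f*(L/D)*v^2/(2g) = 0.027 * 559.82906 * 1.0201 / 19.62 = 0.785892 m

0.785892 m


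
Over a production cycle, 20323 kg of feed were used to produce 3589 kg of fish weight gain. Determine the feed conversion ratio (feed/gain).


FCR = feed consumed / weight gained
FCR = 20323 kg / 3589 kg = 5.66258

5.66258


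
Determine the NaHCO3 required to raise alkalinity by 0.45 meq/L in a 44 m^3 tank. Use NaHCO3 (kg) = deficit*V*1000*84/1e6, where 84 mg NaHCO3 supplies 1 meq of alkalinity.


Tank volume in L = 44 m^3 * 1000 = 44000 L
Total meq required = 0.45 meq/L * 44000 L = 19800 meq
NaHCO3 mass = 19800 meq * 84 mg/meq / 1e6 = 1.6632 kg

1.6632 kg


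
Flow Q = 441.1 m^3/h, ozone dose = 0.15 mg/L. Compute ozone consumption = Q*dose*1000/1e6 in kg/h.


O3 demand (mg/h) = Q * dose * 1000 = 441.1 * 0.15 * 1000 = 66165 mg/h
Convert mg to kg: 66165 / 1e6 = 0.066165 kg/h

0.066165 kg/h


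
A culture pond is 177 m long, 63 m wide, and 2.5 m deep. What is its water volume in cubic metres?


Base area = L * W = 177 * 63 = 11151 m^2
Volume = area * depth = 11151 * 2.5 = 27877.5 m^3

27877.5 m^3


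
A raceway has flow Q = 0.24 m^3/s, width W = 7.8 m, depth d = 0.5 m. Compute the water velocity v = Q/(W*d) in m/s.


Cross-sectional area = W * d = 7.8 * 0.5 = 3.9 m^2
Velocity = Q / A = 0.24 / 3.9 = 0.0615385 m/s

0.0615385 m/s


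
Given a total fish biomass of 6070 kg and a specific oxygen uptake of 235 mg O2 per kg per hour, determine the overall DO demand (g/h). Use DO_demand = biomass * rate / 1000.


Total O2 consumption (mg/h) = 6070 kg * 235 mg/(kg*h) = 1426450 mg/h
Convert to g/h: 1426450 / 1000 = 1426.45 g/h

1426.45 g/h


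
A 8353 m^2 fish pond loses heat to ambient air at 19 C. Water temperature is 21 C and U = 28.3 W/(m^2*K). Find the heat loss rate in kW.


Temperature difference dT = 21 - 19 = 2 K
Heat loss (W) = U * A * dT = 28.3 * 8353 * 2 = 472779.8 W
Convert to kW: 472779.8 / 1000 = 472.7798 kW

472.7798 kW


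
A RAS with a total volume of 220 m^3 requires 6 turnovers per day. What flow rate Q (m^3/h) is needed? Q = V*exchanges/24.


Daily recirculation volume = 220 m^3 * 6 = 1320 m^3/day
Flow rate Q = daily volume / 24 h = 1320 / 24 = 55 m^3/h

55 m^3/h


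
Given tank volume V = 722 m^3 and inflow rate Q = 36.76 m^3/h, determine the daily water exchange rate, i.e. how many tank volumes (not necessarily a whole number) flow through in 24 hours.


Daily flow volume = 36.76 m^3/h * 24 h = 882.24 m^3/day
Exchanges = daily flow / tank volume = 882.24 / 722 = 1.22194 exchanges/day

1.22194 exchanges/day


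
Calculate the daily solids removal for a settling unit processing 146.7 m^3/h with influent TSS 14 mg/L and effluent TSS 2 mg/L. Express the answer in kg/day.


Concentration drop: TSS_in - TSS_out = 14 - 2 = 12 mg/L
Hourly solids removed = Q * dTSS = 146.7 m^3/h * 12 mg/L = 1760.4 g/h  (m^3/h * mg/L = g/h)
Daily solids removed = 1760.4 * 24 = 42249.6 g/day
Convert g to kg: 42249.6 / 1000 = 42.2496 kg/day

42.2496 kg/day


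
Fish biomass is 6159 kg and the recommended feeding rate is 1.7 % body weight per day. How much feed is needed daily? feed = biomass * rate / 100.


Feeding rate fraction = 1.7% / 100 = 0.017
Daily feed = 6159 kg * 0.017 = 104.703 kg/day

104.703 kg/day


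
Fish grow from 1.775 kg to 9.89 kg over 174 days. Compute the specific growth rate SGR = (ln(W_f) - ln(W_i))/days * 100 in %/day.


ln(W_f) = ln(9.89) = 2.2915241
ln(W_i) = ln(1.775) = 0.57380042
ln(W_f) - ln(W_i) = 2.2915241 - 0.57380042 = 1.7177237
SGR = 1.7177237 / 174 * 100 = 0.987198 %/day

0.987198 %/day


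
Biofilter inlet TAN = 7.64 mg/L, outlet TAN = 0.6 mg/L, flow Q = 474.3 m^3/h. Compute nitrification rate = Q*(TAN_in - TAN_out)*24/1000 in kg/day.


Concentration drop: TAN_in - TAN_out = 7.64 - 0.6 = 7.04 mg/L
Hourly TAN removed = Q * dTAN = 474.3 m^3/h * 7.04 mg/L = 3339.072 g/h  (m^3/h * mg/L = g/h)
Daily TAN removed = 3339.072 * 24 = 80137.728 g/day
Convert to kg/day: 80137.728 / 1000 = 80.137728 kg/day

80.137728 kg/day


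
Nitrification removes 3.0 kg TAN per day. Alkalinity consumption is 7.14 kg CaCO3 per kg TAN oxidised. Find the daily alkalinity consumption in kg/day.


Alkalinity factor: 7.14 kg CaCO3 consumed per kg TAN nitrified
alk = 3.0 kg TAN * 7.14 = 21.42 kg CaCO3/day

21.42 kg CaCO3/day


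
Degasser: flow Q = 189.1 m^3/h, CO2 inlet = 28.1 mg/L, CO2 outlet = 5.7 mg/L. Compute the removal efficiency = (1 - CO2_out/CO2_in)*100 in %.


CO2_out / CO2_in = 5.7 / 28.1 = 0.20284698
Fraction remaining = 0.20284698
efficiency = (1 - 0.20284698) * 100 = 79.7153 %

79.7153 %


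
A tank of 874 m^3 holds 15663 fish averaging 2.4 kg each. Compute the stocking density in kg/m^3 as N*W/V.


Total biomass = 15663 fish * 2.4 kg = 37591.2 kg
Density = total biomass / volume = 37591.2 / 874 = 43.0105 kg/m^3

43.0105 kg/m^3


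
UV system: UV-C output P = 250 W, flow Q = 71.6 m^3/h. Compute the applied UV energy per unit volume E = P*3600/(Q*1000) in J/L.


Energy delivered per hour = 250 W * 3600 s = 900000 J/h
Volume treated per hour = 71.6 m^3/h * 1000 = 71600 L/h
dose = 900000 / 71600 = 12.5698 J/L

12.5698 J/L


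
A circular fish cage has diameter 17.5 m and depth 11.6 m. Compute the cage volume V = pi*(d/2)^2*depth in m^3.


r = d/2 = 17.5/2 = 8.75 m
Base area = pi*r^2 = pi*8.75^2 = 240.52819 m^2
Volume = 240.52819 * 11.6 = 2790.13 m^3

2790.13 m^3


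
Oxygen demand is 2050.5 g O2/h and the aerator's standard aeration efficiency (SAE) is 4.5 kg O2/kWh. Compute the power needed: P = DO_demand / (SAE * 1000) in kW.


SAE in g O2/kWh = 4.5 * 1000 = 4500 g/kWh
P = DO_demand / SAE_g = 2050.5 / 4500 = 0.455667 kW

0.455667 kW


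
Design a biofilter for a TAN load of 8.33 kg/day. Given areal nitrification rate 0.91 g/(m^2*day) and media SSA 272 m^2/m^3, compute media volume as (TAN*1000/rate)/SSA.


A = 8.33*1000 / 0.91 = 9153.8462 m^2
V = 9153.8462 / 272 = 33.6538

33.6538 m^3


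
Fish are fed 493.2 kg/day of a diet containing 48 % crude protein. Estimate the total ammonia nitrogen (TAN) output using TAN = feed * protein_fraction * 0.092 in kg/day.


Protein in feed = 493.2 * 48/100 = 236.736 kg/day
TAN = protein * 0.092 = 236.736 * 0.092 = 21.779712 kg/day

21.779712 kg/day


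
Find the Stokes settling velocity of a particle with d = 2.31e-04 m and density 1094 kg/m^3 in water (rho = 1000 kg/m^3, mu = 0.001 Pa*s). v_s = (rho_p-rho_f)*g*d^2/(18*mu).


Density difference: rho_p - rho_f = 1094 - 1000 = 94 kg/m^3
d^2 = (2.31e-04)^2 = 5.3361e-08 m^2
Numerator = (rho_p - rho_f) * g * d^2 = 94 * 9.81 * 5.3361e-08 = 4.9206313e-05
Denominator = 18 * mu = 18 * 0.001 = 0.018
v_s = 4.9206313e-05 / 0.018 = 0.00273368 m/s
Check: Re = rho_f * v_s * d / mu = 1000 * 0.00273368 * 2.31e-04 / 0.001 = 0.631 < 1, so Stokes' law applies.

0.00273368 m/s


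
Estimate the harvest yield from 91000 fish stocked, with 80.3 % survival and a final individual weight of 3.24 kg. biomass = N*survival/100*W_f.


Survivors = 91000 * 80.3/100 = 73073 fish
Harvest biomass = survivors * W_f = 73073 * 3.24 = 236756.52 kg

236756.52 kg


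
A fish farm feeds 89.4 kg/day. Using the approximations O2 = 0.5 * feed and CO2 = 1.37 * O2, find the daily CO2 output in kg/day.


O2 = 89.4 * 0.5 = 44.7
CO2 = 44.7 * 1.37 = 61.239

61.239 kg/day


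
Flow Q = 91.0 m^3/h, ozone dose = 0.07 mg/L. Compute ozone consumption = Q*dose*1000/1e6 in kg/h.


O3 demand (mg/h) = Q * dose * 1000 = 91.0 * 0.07 * 1000 = 6370 mg/h
Convert mg to kg: 6370 / 1e6 = 0.00637 kg/h

0.00637 kg/h


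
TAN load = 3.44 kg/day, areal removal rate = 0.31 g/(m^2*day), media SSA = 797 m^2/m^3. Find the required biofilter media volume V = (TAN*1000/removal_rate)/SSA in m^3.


A = 3.44*1000 / 0.31 = 11096.774 m^2
V = 11096.774 / 797 = 13.9232

13.9232 m^3


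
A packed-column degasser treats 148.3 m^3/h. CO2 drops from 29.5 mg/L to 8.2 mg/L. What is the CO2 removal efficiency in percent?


CO2_out / CO2_in = 8.2 / 29.5 = 0.2779661
Fraction remaining = 0.2779661
efficiency = (1 - 0.2779661) * 100 = 72.2034 %

72.2034 %


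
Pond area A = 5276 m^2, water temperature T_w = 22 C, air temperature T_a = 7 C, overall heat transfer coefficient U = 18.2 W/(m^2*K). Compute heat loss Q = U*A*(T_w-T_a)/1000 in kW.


Temperature difference dT = 22 - 7 = 15 K
Heat loss (W) = U * A * dT = 18.2 * 5276 * 15 = 1440348 W
Convert to kW: 1440348 / 1000 = 1440.348 kW

1440.348 kW


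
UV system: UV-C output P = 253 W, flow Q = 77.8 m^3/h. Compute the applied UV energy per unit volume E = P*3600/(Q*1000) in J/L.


Energy delivered per hour = 253 W * 3600 s = 910800 J/h
Volume treated per hour = 77.8 m^3/h * 1000 = 77800 L/h
dose = 910800 / 77800 = 11.7069 J/L

11.7069 J/L


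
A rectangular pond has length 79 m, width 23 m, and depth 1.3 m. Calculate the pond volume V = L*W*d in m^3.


Base area = L * W = 79 * 23 = 1817 m^2
Volume = area * depth = 1817 * 1.3 = 2362.1 m^3

2362.1 m^3


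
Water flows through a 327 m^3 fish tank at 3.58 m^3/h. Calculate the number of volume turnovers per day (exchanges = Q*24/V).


Daily flow volume = 3.58 m^3/h * 24 h = 85.92 m^3/day
Exchanges = daily flow / tank volume = 85.92 / 327 = 0.262752 exchanges/day

0.262752 exchanges/day


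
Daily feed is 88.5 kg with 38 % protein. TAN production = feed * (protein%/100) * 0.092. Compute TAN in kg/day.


Protein in feed = 88.5 * 38/100 = 33.63 kg/day
TAN = protein * 0.092 = 33.63 * 0.092 = 3.09396 kg/day

3.09396 kg/day


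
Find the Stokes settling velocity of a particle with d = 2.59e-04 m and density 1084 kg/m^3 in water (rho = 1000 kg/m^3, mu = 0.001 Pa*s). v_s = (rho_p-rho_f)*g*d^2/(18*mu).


Density difference: rho_p - rho_f = 1084 - 1000 = 84 kg/m^3
d^2 = (2.59e-04)^2 = 6.7081e-08 m^2
Numerator = (rho_p - rho_f) * g * d^2 = 84 * 9.81 * 6.7081e-08 = 5.5277427e-05
Denominator = 18 * mu = 18 * 0.001 = 0.018
v_s = 5.5277427e-05 / 0.018 = 0.00307097 m/s
Check: Re = rho_f * v_s * d / mu = 1000 * 0.00307097 * 2.59e-04 / 0.001 = 0.795 < 1, so Stokes' law applies.

0.00307097 m/s


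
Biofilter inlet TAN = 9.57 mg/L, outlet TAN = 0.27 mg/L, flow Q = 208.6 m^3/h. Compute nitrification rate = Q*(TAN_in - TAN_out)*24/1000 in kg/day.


Concentration drop: TAN_in - TAN_out = 9.57 - 0.27 = 9.3 mg/L
Hourly TAN removed = Q * dTAN = 208.6 m^3/h * 9.3 mg/L = 1939.98 g/h  (m^3/h * mg/L = g/h)
Daily TAN removed = 1939.98 * 24 = 46559.52 g/day
Convert to kg/day: 46559.52 / 1000 = 46.55952 kg/day

46.55952 kg/day


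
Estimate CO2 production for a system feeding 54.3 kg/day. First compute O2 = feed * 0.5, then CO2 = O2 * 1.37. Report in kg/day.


O2 = 54.3 * 0.5 = 27.15
CO2 = 27.15 * 1.37 = 37.1955

37.1955 kg/day


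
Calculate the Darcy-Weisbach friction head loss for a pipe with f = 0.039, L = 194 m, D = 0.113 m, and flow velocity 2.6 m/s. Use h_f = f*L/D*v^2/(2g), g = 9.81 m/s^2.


v^2 = 2.6^2 = 6.76 m^2/s^2
L/D = 194/0.113 = 1716.8142
h_f = f*(L/D)*v^2/(2g) = 0.039 * 1716.8142 * 6.76 / 19.62 = 23.0694 m

23.0694 m


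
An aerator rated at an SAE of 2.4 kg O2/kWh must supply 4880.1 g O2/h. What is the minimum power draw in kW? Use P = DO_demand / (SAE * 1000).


SAE in g O2/kWh = 2.4 * 1000 = 2400 g/kWh
P = DO_demand / SAE_g = 4880.1 / 2400 = 2.03337 kW

2.03337 kW


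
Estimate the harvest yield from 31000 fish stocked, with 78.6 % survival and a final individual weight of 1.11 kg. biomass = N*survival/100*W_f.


Survivors = 31000 * 78.6/100 = 24366 fish
Harvest biomass = survivors * W_f = 24366 * 1.11 = 27046.26 kg

27046.26 kg


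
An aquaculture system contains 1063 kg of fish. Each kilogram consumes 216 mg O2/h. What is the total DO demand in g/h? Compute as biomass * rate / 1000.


Total O2 consumption (mg/h) = 1063 kg * 216 mg/(kg*h) = 229608 mg/h
Convert to g/h: 229608 / 1000 = 229.608 g/h

229.608 g/h


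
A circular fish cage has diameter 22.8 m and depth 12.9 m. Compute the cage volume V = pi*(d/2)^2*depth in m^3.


r = d/2 = 22.8/2 = 11.4 m
Base area = pi*r^2 = pi*11.4^2 = 408.28138 m^2
Volume = 408.28138 * 12.9 = 5266.83 m^3

5266.83 m^3


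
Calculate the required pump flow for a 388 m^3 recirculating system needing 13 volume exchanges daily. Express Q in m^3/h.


Daily recirculation volume = 388 m^3 * 13 = 5044 m^3/day
Flow rate Q = daily volume / 24 h = 5044 / 24 = 210.167 m^3/h

210.167 m^3/h


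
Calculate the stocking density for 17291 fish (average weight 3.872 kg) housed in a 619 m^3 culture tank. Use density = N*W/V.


Total biomass = 17291 fish * 3.872 kg = 66950.752 kg
Density = total biomass / volume = 66950.752 / 619 = 108.16 kg/m^3

108.16 kg/m^3


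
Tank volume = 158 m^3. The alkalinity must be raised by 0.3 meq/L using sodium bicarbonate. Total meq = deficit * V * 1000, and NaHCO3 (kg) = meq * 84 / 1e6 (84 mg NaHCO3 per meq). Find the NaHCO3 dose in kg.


Tank volume in L = 158 m^3 * 1000 = 158000 L
Total meq required = 0.3 meq/L * 158000 L = 47400 meq
NaHCO3 mass = 47400 meq * 84 mg/meq / 1e6 = 3.9816 kg

3.9816 kg


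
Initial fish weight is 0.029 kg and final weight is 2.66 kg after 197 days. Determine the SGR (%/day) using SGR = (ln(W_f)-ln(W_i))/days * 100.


ln(W_f) = ln(2.66) = 0.97832612
ln(W_i) = ln(0.029) = -3.5404594
ln(W_f) - ln(W_i) = 0.97832612 - -3.5404594 = 4.5187855
SGR = 4.5187855 / 197 * 100 = 2.2938 %/day

2.2938 %/day


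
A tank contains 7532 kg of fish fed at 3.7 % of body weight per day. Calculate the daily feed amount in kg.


Feeding rate fraction = 3.7% / 100 = 0.037
Daily feed = 7532 kg * 0.037 = 278.684 kg/day

278.684 kg/day


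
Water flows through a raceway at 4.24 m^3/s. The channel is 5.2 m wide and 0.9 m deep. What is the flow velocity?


Cross-sectional area = W * d = 5.2 * 0.9 = 4.68 m^2
Velocity = Q / A = 4.24 / 4.68 = 0.905983 m/s

0.905983 m/s


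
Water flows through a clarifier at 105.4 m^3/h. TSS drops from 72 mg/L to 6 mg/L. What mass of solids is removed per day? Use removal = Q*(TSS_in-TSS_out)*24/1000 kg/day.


Concentration drop: TSS_in - TSS_out = 72 - 6 = 66 mg/L
Hourly solids removed = Q * dTSS = 105.4 m^3/h * 66 mg/L = 6956.4 g/h  (m^3/h * mg/L = g/h)
Daily solids removed = 6956.4 * 24 = 166953.6 g/day
Convert g to kg: 166953.6 / 1000 = 166.9536 kg/day

166.9536 kg/day


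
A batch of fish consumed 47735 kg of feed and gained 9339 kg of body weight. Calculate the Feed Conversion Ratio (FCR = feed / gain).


FCR = feed consumed / weight gained
FCR = 47735 kg / 9339 kg = 5.11136

5.11136


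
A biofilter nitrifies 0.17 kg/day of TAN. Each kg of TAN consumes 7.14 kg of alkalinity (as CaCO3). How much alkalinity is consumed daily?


Alkalinity factor: 7.14 kg CaCO3 consumed per kg TAN nitrified
alk = 0.17 kg TAN * 7.14 = 1.2138 kg CaCO3/day

1.2138 kg CaCO3/day


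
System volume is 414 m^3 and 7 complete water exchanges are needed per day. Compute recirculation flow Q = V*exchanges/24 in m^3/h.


Daily recirculation volume = 414 m^3 * 7 = 2898 m^3/day
Flow rate Q = daily volume / 24 h = 2898 / 24 = 120.75 m^3/h

120.75 m^3/h


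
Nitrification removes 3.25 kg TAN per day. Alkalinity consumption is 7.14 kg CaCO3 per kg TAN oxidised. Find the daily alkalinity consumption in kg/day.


Alkalinity factor: 7.14 kg CaCO3 consumed per kg TAN nitrified
alk = 3.25 kg TAN * 7.14 = 23.205 kg CaCO3/day

23.205 kg CaCO3/day


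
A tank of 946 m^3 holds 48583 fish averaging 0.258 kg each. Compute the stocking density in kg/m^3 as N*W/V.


Total biomass = 48583 fish * 0.258 kg = 12534.414 kg
Density = total biomass / volume = 12534.414 / 946 = 13.2499 kg/m^3

13.2499 kg/m^3


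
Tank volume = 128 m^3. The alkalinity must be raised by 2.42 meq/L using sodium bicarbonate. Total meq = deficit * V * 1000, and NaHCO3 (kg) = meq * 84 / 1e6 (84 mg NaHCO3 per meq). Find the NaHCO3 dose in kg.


Tank volume in L = 128 m^3 * 1000 = 128000 L
Total meq required = 2.42 meq/L * 128000 L = 309760 meq
NaHCO3 mass = 309760 meq * 84 mg/meq / 1e6 = 26.0198 kg

26.0198 kg


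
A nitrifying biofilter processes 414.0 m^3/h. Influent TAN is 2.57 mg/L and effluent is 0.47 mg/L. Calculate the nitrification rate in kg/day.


Concentration drop: TAN_in - TAN_out = 2.57 - 0.47 = 2.1 mg/L
Hourly TAN removed = Q * dTAN = 414.0 m^3/h * 2.1 mg/L = 869.4 g/h  (m^3/h * mg/L = g/h)
Daily TAN removed = 869.4 * 24 = 20865.6 g/day
Convert to kg/day: 20865.6 / 1000 = 20.8656 kg/day

20.8656 kg/day


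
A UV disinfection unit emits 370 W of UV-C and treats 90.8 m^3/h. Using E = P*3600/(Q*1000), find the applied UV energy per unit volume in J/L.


Energy delivered per hour = 370 W * 3600 s = 1332000 J/h
Volume treated per hour = 90.8 m^3/h * 1000 = 90800 L/h
dose = 1332000 / 90800 = 14.6696 J/L

14.6696 J/L


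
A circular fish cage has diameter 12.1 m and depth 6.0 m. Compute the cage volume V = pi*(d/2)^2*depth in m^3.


r = d/2 = 12.1/2 = 6.05 m
Base area = pi*r^2 = pi*6.05^2 = 114.99015 m^2
Volume = 114.99015 * 6.0 = 689.941 m^3

689.941 m^3


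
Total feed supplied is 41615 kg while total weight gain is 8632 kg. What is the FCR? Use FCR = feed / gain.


FCR = feed consumed / weight gained
FCR = 41615 kg / 8632 kg = 4.82101

4.82101


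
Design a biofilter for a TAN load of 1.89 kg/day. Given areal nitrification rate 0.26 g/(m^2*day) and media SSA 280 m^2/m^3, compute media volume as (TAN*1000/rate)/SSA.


A = 1.89*1000 / 0.26 = 7269.2308 m^2
V = 7269.2308 / 280 = 25.9615

25.9615 m^3


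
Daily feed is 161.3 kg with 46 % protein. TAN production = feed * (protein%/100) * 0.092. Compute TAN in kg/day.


Protein in feed = 161.3 * 46/100 = 74.198 kg/day
TAN = protein * 0.092 = 74.198 * 0.092 = 6.826216 kg/day

6.826216 kg/day


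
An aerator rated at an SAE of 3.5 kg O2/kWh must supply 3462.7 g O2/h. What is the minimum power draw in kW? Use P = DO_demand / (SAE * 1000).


SAE in g O2/kWh = 3.5 * 1000 = 3500 g/kWh
P = DO_demand / SAE_g = 3462.7 / 3500 = 0.989343 kW

0.989343 kW


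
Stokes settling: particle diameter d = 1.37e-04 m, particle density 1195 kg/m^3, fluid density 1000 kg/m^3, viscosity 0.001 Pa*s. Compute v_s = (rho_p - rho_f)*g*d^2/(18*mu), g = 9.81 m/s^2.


Density difference: rho_p - rho_f = 1195 - 1000 = 195 kg/m^3
d^2 = (1.37e-04)^2 = 1.8769e-08 m^2
Numerator = (rho_p - rho_f) * g * d^2 = 195 * 9.81 * 1.8769e-08 = 3.5904159e-05
Denominator = 18 * mu = 18 * 0.001 = 0.018
v_s = 3.5904159e-05 / 0.018 = 0.00199468 m/s
Check: Re = rho_f * v_s * d / mu = 1000 * 0.00199468 * 1.37e-04 / 0.001 = 0.273 < 1, so Stokes' law applies.

0.00199468 m/s


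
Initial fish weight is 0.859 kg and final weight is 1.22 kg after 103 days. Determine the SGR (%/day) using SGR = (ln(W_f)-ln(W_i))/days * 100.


ln(W_f) = ln(1.22) = 0.19885086
ln(W_i) = ln(0.859) = -0.15198636
ln(W_f) - ln(W_i) = 0.19885086 - -0.15198636 = 0.35083722
SGR = 0.35083722 / 103 * 100 = 0.340619 %/day

0.340619 %/day


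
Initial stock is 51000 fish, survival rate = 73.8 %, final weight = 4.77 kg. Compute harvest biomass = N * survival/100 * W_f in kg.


Survivors = 51000 * 73.8/100 = 37638 fish
Harvest biomass = survivors * W_f = 37638 * 4.77 = 179533.26 kg

179533.26 kg


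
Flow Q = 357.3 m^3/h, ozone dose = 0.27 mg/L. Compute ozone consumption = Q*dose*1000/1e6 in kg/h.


O3 demand (mg/h) = Q * dose * 1000 = 357.3 * 0.27 * 1000 = 96471 mg/h
Convert mg to kg: 96471 / 1e6 = 0.096471 kg/h

0.096471 kg/h


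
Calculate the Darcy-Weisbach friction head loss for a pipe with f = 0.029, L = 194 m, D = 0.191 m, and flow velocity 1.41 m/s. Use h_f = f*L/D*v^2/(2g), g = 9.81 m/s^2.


v^2 = 1.41^2 = 1.9881 m^2/s^2
L/D = 194/0.191 = 1015.7068
h_f = f*(L/D)*v^2/(2g) = 0.029 * 1015.7068 * 1.9881 / 19.62 = 2.98473 m

2.98473 m


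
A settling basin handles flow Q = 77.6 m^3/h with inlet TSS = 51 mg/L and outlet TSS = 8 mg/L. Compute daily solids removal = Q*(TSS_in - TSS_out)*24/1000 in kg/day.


Concentration drop: TSS_in - TSS_out = 51 - 8 = 43 mg/L
Hourly solids removed = Q * dTSS = 77.6 m^3/h * 43 mg/L = 3336.8 g/h  (m^3/h * mg/L = g/h)
Daily solids removed = 3336.8 * 24 = 80083.2 g/day
Convert g to kg: 80083.2 / 1000 = 80.0832 kg/day

80.0832 kg/day


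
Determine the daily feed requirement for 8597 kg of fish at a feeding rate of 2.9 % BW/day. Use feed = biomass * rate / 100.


Feeding rate fraction = 2.9% / 100 = 0.029
Daily feed = 8597 kg * 0.029 = 249.313 kg/day

249.313 kg/day


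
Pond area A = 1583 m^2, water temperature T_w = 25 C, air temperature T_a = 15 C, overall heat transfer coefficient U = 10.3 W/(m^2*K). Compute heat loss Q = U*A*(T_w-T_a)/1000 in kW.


Temperature difference dT = 25 - 15 = 10 K
Heat loss (W) = U * A * dT = 10.3 * 1583 * 10 = 163049 W
Convert to kW: 163049 / 1000 = 163.049 kW

163.049 kW


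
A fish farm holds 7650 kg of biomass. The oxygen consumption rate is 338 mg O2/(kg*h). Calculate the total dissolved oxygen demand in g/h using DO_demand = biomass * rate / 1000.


Total O2 consumption (mg/h) = 7650 kg * 338 mg/(kg*h) = 2585700 mg/h
Convert to g/h: 2585700 / 1000 = 2585.7 g/h

2585.7 g/h


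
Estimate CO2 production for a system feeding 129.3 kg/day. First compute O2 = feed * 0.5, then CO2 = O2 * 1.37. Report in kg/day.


O2 = 129.3 * 0.5 = 64.65
CO2 = 64.65 * 1.37 = 88.5705

88.5705 kg/day


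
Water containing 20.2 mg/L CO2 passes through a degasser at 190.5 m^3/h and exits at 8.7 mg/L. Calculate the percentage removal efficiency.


CO2_out / CO2_in = 8.7 / 20.2 = 0.43069307
Fraction remaining = 0.43069307
efficiency = (1 - 0.43069307) * 100 = 56.9307 %

56.9307 %


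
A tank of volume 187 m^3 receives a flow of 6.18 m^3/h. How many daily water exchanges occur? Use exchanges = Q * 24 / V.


Daily flow volume = 6.18 m^3/h * 24 h = 148.32 m^3/day
Exchanges = daily flow / tank volume = 148.32 / 187 = 0.793155 exchanges/day

0.793155 exchanges/day


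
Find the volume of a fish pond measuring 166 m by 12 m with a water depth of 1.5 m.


Base area = L * W = 166 * 12 = 1992 m^2
Volume = area * depth = 1992 * 1.5 = 2988 m^3

2988 m^3


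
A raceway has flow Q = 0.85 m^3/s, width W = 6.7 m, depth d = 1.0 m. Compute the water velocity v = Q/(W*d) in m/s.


Cross-sectional area = W * d = 6.7 * 1.0 = 6.7 m^2
Velocity = Q / A = 0.85 / 6.7 = 0.126866 m/s

0.126866 m/s


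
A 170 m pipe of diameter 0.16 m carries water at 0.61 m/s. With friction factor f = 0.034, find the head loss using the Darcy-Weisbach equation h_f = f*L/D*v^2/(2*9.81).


v^2 = 0.61^2 = 0.3721 m^2/s^2
L/D = 170/0.16 = 1062.5
h_f = f*(L/D)*v^2/(2g) = 0.034 * 1062.5 * 0.3721 / 19.62 = 0.685123 m

0.685123 m


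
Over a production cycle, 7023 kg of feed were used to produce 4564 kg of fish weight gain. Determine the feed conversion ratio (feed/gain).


FCR = feed consumed / weight gained
FCR = 7023 kg / 4564 kg = 1.53878

1.53878


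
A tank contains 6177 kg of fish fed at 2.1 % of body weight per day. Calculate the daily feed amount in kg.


Feeding rate fraction = 2.1% / 100 = 0.021
Daily feed = 6177 kg * 0.021 = 129.717 kg/day

129.717 kg/day


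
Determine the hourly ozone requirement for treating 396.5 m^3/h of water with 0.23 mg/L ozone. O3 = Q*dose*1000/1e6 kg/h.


O3 demand (mg/h) = Q * dose * 1000 = 396.5 * 0.23 * 1000 = 91195 mg/h
Convert mg to kg: 91195 / 1e6 = 0.091195 kg/h

0.091195 kg/h


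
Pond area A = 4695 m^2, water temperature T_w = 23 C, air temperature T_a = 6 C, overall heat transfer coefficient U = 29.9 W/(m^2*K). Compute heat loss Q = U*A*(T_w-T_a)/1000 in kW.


Temperature difference dT = 23 - 6 = 17 K
Heat loss (W) = U * A * dT = 29.9 * 4695 * 17 = 2386468.5 W
Convert to kW: 2386468.5 / 1000 = 2386.4685 kW

2386.4685 kW


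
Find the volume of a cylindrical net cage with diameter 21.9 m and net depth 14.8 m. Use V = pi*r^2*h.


r = d/2 = 21.9/2 = 10.95 m
Base area = pi*r^2 = pi*10.95^2 = 376.68481 m^2
Volume = 376.68481 * 14.8 = 5574.94 m^3

5574.94 m^3


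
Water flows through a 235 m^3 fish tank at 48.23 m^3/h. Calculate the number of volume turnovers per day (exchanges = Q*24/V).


Daily flow volume = 48.23 m^3/h * 24 h = 1157.52 m^3/day
Exchanges = daily flow / tank volume = 1157.52 / 235 = 4.92562 exchanges/day

4.92562 exchanges/day


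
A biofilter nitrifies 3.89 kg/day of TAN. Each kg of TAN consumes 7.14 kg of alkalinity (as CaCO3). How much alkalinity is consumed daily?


Alkalinity factor: 7.14 kg CaCO3 consumed per kg TAN nitrified
alk = 3.89 kg TAN * 7.14 = 27.7746 kg CaCO3/day

27.7746 kg CaCO3/day


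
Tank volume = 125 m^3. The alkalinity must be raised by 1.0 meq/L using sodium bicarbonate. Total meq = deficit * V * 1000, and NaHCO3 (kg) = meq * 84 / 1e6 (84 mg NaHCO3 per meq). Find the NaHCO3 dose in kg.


Tank volume in L = 125 m^3 * 1000 = 125000 L
Total meq required = 1.0 meq/L * 125000 L = 125000 meq
NaHCO3 mass = 125000 meq * 84 mg/meq / 1e6 = 10.5 kg

10.5 kg


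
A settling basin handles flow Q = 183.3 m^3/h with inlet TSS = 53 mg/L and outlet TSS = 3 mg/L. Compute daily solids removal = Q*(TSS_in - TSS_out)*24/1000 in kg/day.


Concentration drop: TSS_in - TSS_out = 53 - 3 = 50 mg/L
Hourly solids removed = Q * dTSS = 183.3 m^3/h * 50 mg/L = 9165 g/h  (m^3/h * mg/L = g/h)
Daily solids removed = 9165 * 24 = 219960 g/day
Convert g to kg: 219960 / 1000 = 219.96 kg/day

219.96 kg/day


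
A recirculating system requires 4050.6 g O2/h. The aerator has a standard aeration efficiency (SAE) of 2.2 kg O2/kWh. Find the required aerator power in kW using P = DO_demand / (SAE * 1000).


SAE in g O2/kWh = 2.2 * 1000 = 2200 g/kWh
P = DO_demand / SAE_g = 4050.6 / 2200 = 1.84118 kW

1.84118 kW


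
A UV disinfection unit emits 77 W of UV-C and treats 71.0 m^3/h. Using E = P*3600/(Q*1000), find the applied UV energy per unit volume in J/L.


Energy delivered per hour = 77 W * 3600 s = 277200 J/h
Volume treated per hour = 71.0 m^3/h * 1000 = 71000 L/h
dose = 277200 / 71000 = 3.90423 J/L

3.90423 J/L


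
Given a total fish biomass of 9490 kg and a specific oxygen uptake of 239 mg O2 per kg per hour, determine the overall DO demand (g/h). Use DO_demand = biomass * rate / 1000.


Total O2 consumption (mg/h) = 9490 kg * 239 mg/(kg*h) = 2268110 mg/h
Convert to g/h: 2268110 / 1000 = 2268.11 g/h

2268.11 g/h


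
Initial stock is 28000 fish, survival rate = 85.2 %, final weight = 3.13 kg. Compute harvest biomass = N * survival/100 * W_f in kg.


Survivors = 28000 * 85.2/100 = 23856 fish
Harvest biomass = survivors * W_f = 23856 * 3.13 = 74669.28 kg

74669.28 kg


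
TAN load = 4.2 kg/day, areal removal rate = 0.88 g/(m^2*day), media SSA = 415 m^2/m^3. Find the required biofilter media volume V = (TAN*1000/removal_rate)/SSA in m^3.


A = 4.2*1000 / 0.88 = 4772.7273 m^2
V = 4772.7273 / 415 = 11.5005

11.5005 m^3


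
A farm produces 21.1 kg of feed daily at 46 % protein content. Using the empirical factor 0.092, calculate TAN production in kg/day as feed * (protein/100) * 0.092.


Protein in feed = 21.1 * 46/100 = 9.706 kg/day
TAN = protein * 0.092 = 9.706 * 0.092 = 0.892952 kg/day

0.892952 kg/day


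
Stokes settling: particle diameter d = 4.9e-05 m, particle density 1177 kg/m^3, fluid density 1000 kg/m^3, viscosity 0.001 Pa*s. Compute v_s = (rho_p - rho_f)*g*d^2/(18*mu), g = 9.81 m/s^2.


Density difference: rho_p - rho_f = 1177 - 1000 = 177 kg/m^3
d^2 = (4.9e-05)^2 = 2.401e-09 m^2
Numerator = (rho_p - rho_f) * g * d^2 = 177 * 9.81 * 2.401e-09 = 4.1690244e-06
Denominator = 18 * mu = 18 * 0.001 = 0.018
v_s = 4.1690244e-06 / 0.018 = 2.31612e-04 m/s
Check: Re = rho_f * v_s * d / mu = 1000 * 2.31612e-04 * 4.9e-05 / 0.001 = 0.0113 < 1, so Stokes' law applies.

2.31612e-04 m/s


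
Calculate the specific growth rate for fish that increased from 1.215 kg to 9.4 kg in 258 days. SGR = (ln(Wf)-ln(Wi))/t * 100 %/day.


ln(W_f) = ln(9.4) = 2.2407097
ln(W_i) = ln(1.215) = 0.19474408
ln(W_f) - ln(W_i) = 2.2407097 - 0.19474408 = 2.0459656
SGR = 2.0459656 / 258 * 100 = 0.79301 %/day

0.79301 %/day


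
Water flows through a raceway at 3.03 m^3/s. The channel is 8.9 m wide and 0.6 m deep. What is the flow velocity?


Cross-sectional area = W * d = 8.9 * 0.6 = 5.34 m^2
Velocity = Q / A = 3.03 / 5.34 = 0.567416 m/s

0.567416 m/s


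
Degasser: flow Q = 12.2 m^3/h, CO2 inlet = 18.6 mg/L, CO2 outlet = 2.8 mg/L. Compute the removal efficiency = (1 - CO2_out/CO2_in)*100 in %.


CO2_out / CO2_in = 2.8 / 18.6 = 0.15053763
Fraction remaining = 0.15053763
efficiency = (1 - 0.15053763) * 100 = 84.9462 %

84.9462 %


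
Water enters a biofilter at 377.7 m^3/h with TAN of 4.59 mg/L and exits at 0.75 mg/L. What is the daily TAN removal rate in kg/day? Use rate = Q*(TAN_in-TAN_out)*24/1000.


Concentration drop: TAN_in - TAN_out = 4.59 - 0.75 = 3.84 mg/L
Hourly TAN removed = Q * dTAN = 377.7 m^3/h * 3.84 mg/L = 1450.368 g/h  (m^3/h * mg/L = g/h)
Daily TAN removed = 1450.368 * 24 = 34808.832 g/day
Convert to kg/day: 34808.832 / 1000 = 34.808832 kg/day

34.808832 kg/day


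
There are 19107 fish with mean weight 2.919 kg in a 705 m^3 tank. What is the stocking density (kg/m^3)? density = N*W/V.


Total biomass = 19107 fish * 2.919 kg = 55773.333 kg
Density = total biomass / volume = 55773.333 / 705 = 79.1111 kg/m^3

79.1111 kg/m^3


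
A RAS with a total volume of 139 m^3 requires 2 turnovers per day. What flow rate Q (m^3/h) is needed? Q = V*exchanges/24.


Daily recirculation volume = 139 m^3 * 2 = 278 m^3/day
Flow rate Q = daily volume / 24 h = 278 / 24 = 11.5833 m^3/h

11.5833 m^3/h


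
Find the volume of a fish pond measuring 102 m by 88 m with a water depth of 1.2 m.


Base area = L * W = 102 * 88 = 8976 m^2
Volume = area * depth = 8976 * 1.2 = 10771.2 m^3

10771.2 m^3


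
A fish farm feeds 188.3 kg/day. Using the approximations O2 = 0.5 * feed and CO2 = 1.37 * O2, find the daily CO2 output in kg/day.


O2 = 188.3 * 0.5 = 94.15
CO2 = 94.15 * 1.37 = 128.9855

128.9855 kg/day


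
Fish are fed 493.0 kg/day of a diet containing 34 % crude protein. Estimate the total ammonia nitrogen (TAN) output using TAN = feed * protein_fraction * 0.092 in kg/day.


Protein in feed = 493.0 * 34/100 = 167.62 kg/day
TAN = protein * 0.092 = 167.62 * 0.092 = 15.42104 kg/day

15.42104 kg/day


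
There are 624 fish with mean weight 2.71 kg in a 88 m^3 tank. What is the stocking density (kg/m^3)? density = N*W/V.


Total biomass = 624 fish * 2.71 kg = 1691.04 kg
Density = total biomass / volume = 1691.04 / 88 = 19.2164 kg/m^3

19.2164 kg/m^3


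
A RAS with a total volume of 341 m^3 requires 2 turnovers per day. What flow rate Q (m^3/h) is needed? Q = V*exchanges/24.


Daily recirculation volume = 341 m^3 * 2 = 682 m^3/day
Flow rate Q = daily volume / 24 h = 682 / 24 = 28.4167 m^3/h

28.4167 m^3/h


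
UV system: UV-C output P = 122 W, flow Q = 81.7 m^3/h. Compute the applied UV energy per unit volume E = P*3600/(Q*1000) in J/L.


Energy delivered per hour = 122 W * 3600 s = 439200 J/h
Volume treated per hour = 81.7 m^3/h * 1000 = 81700 L/h
dose = 439200 / 81700 = 5.37576 J/L

5.37576 J/L


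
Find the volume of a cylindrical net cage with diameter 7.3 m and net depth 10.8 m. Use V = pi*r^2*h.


r = d/2 = 7.3/2 = 3.65 m
Base area = pi*r^2 = pi*3.65^2 = 41.853868 m^2
Volume = 41.853868 * 10.8 = 452.022 m^3

452.022 m^3


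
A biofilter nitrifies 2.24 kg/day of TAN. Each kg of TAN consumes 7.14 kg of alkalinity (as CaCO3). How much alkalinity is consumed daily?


Alkalinity factor: 7.14 kg CaCO3 consumed per kg TAN nitrified
alk = 2.24 kg TAN * 7.14 = 15.9936 kg CaCO3/day

15.9936 kg CaCO3/day


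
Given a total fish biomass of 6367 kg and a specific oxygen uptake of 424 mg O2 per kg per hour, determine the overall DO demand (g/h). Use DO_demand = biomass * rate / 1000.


Total O2 consumption (mg/h) = 6367 kg * 424 mg/(kg*h) = 2699608 mg/h
Convert to g/h: 2699608 / 1000 = 2699.608 g/h

2699.608 g/h


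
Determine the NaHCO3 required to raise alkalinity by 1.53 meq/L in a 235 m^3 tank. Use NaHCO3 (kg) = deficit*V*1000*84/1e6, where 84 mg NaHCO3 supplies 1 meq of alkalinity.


Tank volume in L = 235 m^3 * 1000 = 235000 L
Total meq required = 1.53 meq/L * 235000 L = 359550 meq
NaHCO3 mass = 359550 meq * 84 mg/meq / 1e6 = 30.2022 kg

30.2022 kg
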